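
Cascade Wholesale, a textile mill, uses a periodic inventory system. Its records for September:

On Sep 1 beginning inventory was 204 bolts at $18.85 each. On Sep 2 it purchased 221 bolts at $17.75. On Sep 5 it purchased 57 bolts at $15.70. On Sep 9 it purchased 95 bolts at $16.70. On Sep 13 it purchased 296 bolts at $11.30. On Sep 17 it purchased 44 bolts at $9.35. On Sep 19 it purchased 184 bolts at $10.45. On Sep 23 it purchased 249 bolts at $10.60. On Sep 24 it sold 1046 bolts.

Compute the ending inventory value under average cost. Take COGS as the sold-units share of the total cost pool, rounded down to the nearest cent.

Ending inventory = $4,181.23

Sep 24, sell 1046: 1046/1350 × $18,567.95 → $14,386.72
Ending inventory (cost pool remaining) = $4,181.23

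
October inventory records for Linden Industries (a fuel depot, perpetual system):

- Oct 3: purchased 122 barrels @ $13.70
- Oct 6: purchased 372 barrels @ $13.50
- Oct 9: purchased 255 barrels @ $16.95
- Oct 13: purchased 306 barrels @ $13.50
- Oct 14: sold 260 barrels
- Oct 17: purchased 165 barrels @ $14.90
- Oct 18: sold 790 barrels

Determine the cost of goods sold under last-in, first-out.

Oct 14, 260 sold [LIFO — newest first]: 260 @ $13.50 = $3,510.00
Oct 18, 790 sold [LIFO — newest first]: 165 @ $14.90 + 46 @ $13.50 + 255 @ $16.95 + 324 @ $13.50 = $11,775.75
Total COGS = $3,510.00 + $11,775.75 = $15,285.75
Ending inventory: 122 @ $13.70 + 48 @ $13.50 = $2,319.40

COGS = $15,285.75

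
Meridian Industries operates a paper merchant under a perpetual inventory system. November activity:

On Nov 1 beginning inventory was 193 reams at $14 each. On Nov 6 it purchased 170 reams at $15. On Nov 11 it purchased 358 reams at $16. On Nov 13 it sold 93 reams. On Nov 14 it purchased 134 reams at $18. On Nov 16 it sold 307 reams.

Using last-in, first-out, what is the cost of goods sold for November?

COGS = $6,668

Nov 13, 93 sold [LIFO — newest first]: 93 @ $16 = $1,488
Nov 16, 307 sold [LIFO — newest first]: 134 @ $18 + 173 @ $16 = $5,180
Total COGS = $1,488 + $5,180 = $6,668
Ending inventory: 193 @ $14 + 170 @ $15 + 92 @ $16 = $6,724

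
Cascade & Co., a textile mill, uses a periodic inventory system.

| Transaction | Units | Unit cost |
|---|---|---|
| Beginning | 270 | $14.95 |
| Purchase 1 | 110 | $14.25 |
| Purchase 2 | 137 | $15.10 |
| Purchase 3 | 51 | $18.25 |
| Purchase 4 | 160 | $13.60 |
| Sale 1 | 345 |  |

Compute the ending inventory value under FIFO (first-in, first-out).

Ending inventory = $5,674.20

Sale 1 (345) [FIFO — oldest first]: 270 @ $14.95 + 75 @ $14.25 = $5,105.25
Ending inventory: 35 @ $14.25 + 137 @ $15.10 + 51 @ $18.25 + 160 @ $13.60 = $5,674.20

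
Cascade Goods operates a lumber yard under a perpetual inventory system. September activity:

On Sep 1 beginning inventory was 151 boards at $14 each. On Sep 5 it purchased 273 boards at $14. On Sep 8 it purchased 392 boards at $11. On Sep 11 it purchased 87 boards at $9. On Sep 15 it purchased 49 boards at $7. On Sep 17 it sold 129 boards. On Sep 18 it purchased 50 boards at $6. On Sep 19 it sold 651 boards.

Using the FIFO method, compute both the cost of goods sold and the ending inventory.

Sep 17, 129 sold [FIFO — oldest first]: 129 @ $14 = $1,806
Sep 19, 651 sold [FIFO — oldest first]: 22 @ $14 + 273 @ $14 + 356 @ $11 = $8,046
Total COGS = $1,806 + $8,046 = $9,852
Ending inventory: 36 @ $11 + 87 @ $9 + 49 @ $7 + 50 @ $6 = $1,822
Check: goods available $11,674 = COGS $9,852 + ending $1,822

COGS = $9,852; ending inventory = $1,822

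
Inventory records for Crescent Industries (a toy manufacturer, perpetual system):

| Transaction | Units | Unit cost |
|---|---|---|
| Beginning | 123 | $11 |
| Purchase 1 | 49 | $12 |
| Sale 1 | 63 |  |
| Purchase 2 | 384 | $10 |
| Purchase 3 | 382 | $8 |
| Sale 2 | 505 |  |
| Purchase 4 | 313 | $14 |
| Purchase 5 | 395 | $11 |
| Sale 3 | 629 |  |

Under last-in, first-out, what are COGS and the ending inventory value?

Sale 1 (63) [LIFO — newest first]: 49 @ $12 + 14 @ $11 = $742
Sale 2 (505) [LIFO — newest first]: 382 @ $8 + 123 @ $10 = $4,286
Sale 3 (629) [LIFO — newest first]: 395 @ $11 + 234 @ $14 = $7,621
Total COGS = $742 + $4,286 + $7,621 = $12,649
Ending inventory: 109 @ $11 + 261 @ $10 + 79 @ $14 = $4,915

COGS = $12,649; ending inventory = $4,915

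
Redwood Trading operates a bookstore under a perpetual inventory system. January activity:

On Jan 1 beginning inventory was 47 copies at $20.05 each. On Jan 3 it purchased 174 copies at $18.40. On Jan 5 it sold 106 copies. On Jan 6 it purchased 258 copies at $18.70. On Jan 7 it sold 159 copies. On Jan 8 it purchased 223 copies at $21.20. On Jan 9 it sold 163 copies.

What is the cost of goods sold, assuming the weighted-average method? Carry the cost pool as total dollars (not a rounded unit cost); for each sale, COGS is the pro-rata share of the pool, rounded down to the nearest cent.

After Jan 1: 47 on hand, pool $942.35 (≈ $20.0500 each)
After Jan 3: 221 on hand, pool $4,143.95 (≈ $18.7509 each)
Jan 5, sell 106: 106/221 × $4,143.95 → $1,987.59
After Jan 6: 373 on hand, pool $6,980.96 (≈ $18.7157 each)
Jan 7, sell 159: 159/373 × $6,980.96 → $2,975.79
After Jan 8: 437 on hand, pool $8,732.77 (≈ $19.9835 each)
Jan 9, sell 163: 163/437 × $8,732.77 → $3,257.30
Total COGS = $1,987.59 + $2,975.79 + $3,257.30 = $8,220.68
Ending inventory (cost pool remaining) = $5,475.47

COGS = $8,220.68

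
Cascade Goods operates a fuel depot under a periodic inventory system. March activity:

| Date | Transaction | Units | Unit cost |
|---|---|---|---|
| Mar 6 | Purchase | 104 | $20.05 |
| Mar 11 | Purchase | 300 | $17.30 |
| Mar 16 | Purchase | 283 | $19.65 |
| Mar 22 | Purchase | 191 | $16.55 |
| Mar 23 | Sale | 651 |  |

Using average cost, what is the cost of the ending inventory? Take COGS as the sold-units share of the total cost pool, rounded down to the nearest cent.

Ending inventory = $4,135.96

Mar 23, sell 651: 651/878 × $15,997.20 → $11,861.24
Ending inventory (cost pool remaining) = $4,135.96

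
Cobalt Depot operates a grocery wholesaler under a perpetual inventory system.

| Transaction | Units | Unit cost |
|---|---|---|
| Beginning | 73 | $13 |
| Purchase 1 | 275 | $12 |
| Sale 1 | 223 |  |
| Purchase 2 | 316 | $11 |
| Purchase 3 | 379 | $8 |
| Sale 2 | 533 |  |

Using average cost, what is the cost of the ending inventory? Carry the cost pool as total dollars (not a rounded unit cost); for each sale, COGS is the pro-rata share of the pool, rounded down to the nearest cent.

After Beginning: 73 on hand, pool $949.00 (≈ $13.0000 each)
After Purchase 1: 348 on hand, pool $4,249.00 (≈ $12.2098 each)
Sale 1, sell 223: 223/348 × $4,249.00 → $2,722.77
After Purchase 2: 441 on hand, pool $5,002.23 (≈ $11.3429 each)
After Purchase 3: 820 on hand, pool $8,034.23 (≈ $9.7978 each)
Sale 2, sell 533: 533/820 × $8,034.23 → $5,222.24
Total COGS = $2,722.77 + $5,222.24 = $7,945.01
Ending inventory (cost pool remaining) = $2,811.99
Check: goods available $10,757.00 = COGS $7,945.01 + ending $2,811.99

Ending inventory = $2,811.99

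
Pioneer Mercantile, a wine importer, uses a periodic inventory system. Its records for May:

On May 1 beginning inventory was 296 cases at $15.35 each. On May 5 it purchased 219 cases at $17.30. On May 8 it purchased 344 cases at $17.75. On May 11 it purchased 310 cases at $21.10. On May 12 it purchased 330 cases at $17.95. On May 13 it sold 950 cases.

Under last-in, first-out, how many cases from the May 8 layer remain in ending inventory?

34

May 13, 950 sold [LIFO — newest first]: 330 @ $17.95 + 310 @ $21.10 + 310 @ $17.75 = $17,967.00
Ending inventory: 296 @ $15.35 + 219 @ $17.30 + 34 @ $17.75 = $8,935.80
Check: goods available $26,902.80 = COGS $17,967.00 + ending $8,935.80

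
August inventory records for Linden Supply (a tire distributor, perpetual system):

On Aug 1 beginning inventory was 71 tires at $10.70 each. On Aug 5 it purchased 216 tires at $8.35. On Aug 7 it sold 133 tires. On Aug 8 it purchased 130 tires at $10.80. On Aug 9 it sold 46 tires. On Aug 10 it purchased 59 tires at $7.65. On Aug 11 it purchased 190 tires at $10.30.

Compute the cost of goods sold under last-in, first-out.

Aug 7, 133 sold [LIFO — newest first]: 133 @ $8.35 = $1,110.55
Aug 9, 46 sold [LIFO — newest first]: 46 @ $10.80 = $496.80
Total COGS = $1,110.55 + $496.80 = $1,607.35
Ending inventory: 71 @ $10.70 + 83 @ $8.35 + 84 @ $10.80 + 59 @ $7.65 + 190 @ $10.30 = $4,768.30
Check: goods available $6,375.65 = COGS $1,607.35 + ending $4,768.30

COGS = $1,607.35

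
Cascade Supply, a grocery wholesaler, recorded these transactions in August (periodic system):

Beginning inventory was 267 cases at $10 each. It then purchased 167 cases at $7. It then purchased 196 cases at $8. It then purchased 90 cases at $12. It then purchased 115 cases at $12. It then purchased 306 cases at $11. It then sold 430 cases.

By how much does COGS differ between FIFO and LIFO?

$1,043

FIFO COGS: 267 @ $10 + 163 @ $7 = $3,811
LIFO COGS: 306 @ $11 + 115 @ $12 + 9 @ $12 = $4,854
Difference = |$3,811 − $4,854| = $1,043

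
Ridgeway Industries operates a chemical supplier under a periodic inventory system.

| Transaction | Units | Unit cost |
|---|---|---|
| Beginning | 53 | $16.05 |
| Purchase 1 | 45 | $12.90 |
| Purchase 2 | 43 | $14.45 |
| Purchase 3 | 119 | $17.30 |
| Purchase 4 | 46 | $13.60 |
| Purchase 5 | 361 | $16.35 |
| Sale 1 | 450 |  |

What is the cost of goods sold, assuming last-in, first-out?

COGS = $7,271.85

Sale 1 (450) [LIFO — newest first]: 361 @ $16.35 + 46 @ $13.60 + 43 @ $17.30 = $7,271.85
Ending inventory: 53 @ $16.05 + 45 @ $12.90 + 43 @ $14.45 + 76 @ $17.30 = $3,367.30
Check: goods available $10,639.15 = COGS $7,271.85 + ending $3,367.30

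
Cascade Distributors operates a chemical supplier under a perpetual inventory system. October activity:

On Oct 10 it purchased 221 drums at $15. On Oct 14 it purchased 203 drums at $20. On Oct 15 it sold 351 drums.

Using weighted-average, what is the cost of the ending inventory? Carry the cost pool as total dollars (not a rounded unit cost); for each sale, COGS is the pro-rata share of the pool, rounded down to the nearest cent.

After Oct 10: 221 on hand, pool $3,315.00 (≈ $15.0000 each)
After Oct 14: 424 on hand, pool $7,375.00 (≈ $17.3939 each)
Oct 15, sell 351: 351/424 × $7,375.00 → $6,105.24
Ending inventory (cost pool remaining) = $1,269.76
Check: goods available $7,375.00 = COGS $6,105.24 + ending $1,269.76

Ending inventory = $1,269.76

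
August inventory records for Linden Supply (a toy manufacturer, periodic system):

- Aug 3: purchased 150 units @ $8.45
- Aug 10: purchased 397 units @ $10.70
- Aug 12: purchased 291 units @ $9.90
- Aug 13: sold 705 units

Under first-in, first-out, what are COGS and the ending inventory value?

COGS = $7,079.60; ending inventory = $1,316.70

Aug 13, 705 sold [FIFO — oldest first]: 150 @ $8.45 + 397 @ $10.70 + 158 @ $9.90 = $7,079.60
Ending inventory: 133 @ $9.90 = $1,316.70
Check: goods available $8,396.30 = COGS $7,079.60 + ending $1,316.70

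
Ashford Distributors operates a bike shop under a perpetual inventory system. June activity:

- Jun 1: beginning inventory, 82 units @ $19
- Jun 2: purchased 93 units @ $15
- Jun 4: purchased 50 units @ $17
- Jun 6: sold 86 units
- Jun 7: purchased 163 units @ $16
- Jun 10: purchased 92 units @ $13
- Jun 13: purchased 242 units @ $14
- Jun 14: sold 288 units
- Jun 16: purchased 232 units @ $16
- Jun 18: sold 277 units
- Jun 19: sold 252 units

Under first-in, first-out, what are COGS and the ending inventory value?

COGS = $13,891; ending inventory = $816

Jun 6, 86 sold [FIFO — oldest first]: 82 @ $19 + 4 @ $15 = $1,618
Jun 14, 288 sold [FIFO — oldest first]: 89 @ $15 + 50 @ $17 + 149 @ $16 = $4,569
Jun 18, 277 sold [FIFO — oldest first]: 14 @ $16 + 92 @ $13 + 171 @ $14 = $3,814
Jun 19, 252 sold [FIFO — oldest first]: 71 @ $14 + 181 @ $16 = $3,890
Total COGS = $1,618 + $4,569 + $3,814 + $3,890 = $13,891
Ending inventory: 51 @ $16 = $816
Check: goods available $14,707 = COGS $13,891 + ending $816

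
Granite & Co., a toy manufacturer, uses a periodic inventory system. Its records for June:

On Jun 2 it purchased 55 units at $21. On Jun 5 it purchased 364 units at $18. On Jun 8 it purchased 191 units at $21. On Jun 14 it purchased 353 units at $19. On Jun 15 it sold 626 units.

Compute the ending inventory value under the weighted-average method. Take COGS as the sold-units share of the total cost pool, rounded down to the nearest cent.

Ending inventory = $6,447.80

Jun 15, sell 626: 626/963 × $18,425.00 → $11,977.20
Ending inventory (cost pool remaining) = $6,447.80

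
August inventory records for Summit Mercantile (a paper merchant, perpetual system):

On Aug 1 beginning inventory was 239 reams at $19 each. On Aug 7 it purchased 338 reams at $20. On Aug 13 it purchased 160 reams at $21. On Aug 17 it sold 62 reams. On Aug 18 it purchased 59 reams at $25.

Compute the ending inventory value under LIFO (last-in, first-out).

Ending inventory = $14,834

Aug 17, 62 sold [LIFO — newest first]: 62 @ $21 = $1,302
Ending inventory: 239 @ $19 + 338 @ $20 + 98 @ $21 + 59 @ $25 = $14,834
Check: goods available $16,136 = COGS $1,302 + ending $14,834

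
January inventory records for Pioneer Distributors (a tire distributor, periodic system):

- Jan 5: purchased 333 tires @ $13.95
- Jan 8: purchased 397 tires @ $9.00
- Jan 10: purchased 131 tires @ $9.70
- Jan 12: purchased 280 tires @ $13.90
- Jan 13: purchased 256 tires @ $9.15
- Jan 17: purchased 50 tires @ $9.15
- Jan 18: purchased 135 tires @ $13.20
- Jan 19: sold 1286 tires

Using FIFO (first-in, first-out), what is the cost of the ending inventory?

Jan 19, 1286 sold [FIFO — oldest first]: 333 @ $13.95 + 397 @ $9.00 + 131 @ $9.70 + 280 @ $13.90 + 145 @ $9.15 = $14,707.80
Ending inventory: 111 @ $9.15 + 50 @ $9.15 + 135 @ $13.20 = $3,255.15

Ending inventory = $3,255.15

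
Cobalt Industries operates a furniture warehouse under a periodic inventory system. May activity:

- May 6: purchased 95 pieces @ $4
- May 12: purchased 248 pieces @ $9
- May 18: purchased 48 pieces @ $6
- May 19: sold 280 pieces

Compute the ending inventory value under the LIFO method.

Ending inventory = $524

May 19, 280 sold [LIFO — newest first]: 48 @ $6 + 232 @ $9 = $2,376
Ending inventory: 95 @ $4 + 16 @ $9 = $524
Check: goods available $2,900 = COGS $2,376 + ending $524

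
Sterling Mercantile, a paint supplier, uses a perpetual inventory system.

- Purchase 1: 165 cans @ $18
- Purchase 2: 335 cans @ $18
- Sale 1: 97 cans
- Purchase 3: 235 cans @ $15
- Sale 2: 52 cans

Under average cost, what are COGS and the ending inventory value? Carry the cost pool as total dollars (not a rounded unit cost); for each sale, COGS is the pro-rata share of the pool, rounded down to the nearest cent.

After Purchase 1: 165 on hand, pool $2,970.00 (≈ $18.0000 each)
After Purchase 2: 500 on hand, pool $9,000.00 (≈ $18.0000 each)
Sale 1, sell 97: 97/500 × $9,000.00 → $1,746.00
After Purchase 3: 638 on hand, pool $10,779.00 (≈ $16.8950 each)
Sale 2, sell 52: 52/638 × $10,779.00 → $878.53
Total COGS = $1,746.00 + $878.53 = $2,624.53
Ending inventory (cost pool remaining) = $9,900.47
Check: goods available $12,525.00 = COGS $2,624.53 + ending $9,900.47

COGS = $2,624.53; ending inventory = $9,900.47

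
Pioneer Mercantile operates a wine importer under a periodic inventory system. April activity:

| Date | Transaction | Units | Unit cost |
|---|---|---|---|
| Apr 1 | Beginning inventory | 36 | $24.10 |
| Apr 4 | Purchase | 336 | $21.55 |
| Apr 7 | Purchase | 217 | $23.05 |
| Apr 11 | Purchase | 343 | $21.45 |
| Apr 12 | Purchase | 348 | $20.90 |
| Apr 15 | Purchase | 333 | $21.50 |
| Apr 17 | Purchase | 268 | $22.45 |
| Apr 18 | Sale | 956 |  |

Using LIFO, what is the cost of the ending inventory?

Apr 18, 956 sold [LIFO — newest first]: 268 @ $22.45 + 333 @ $21.50 + 348 @ $20.90 + 7 @ $21.45 = $20,599.45
Ending inventory: 36 @ $24.10 + 336 @ $21.55 + 217 @ $23.05 + 336 @ $21.45 = $20,317.45

Ending inventory = $20,317.45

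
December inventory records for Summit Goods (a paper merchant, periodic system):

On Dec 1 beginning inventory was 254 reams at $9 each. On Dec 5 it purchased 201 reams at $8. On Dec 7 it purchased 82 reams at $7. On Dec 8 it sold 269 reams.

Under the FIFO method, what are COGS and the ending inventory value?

Dec 8, 269 sold [FIFO — oldest first]: 254 @ $9 + 15 @ $8 = $2,406
Ending inventory: 186 @ $8 + 82 @ $7 = $2,062

COGS = $2,406; ending inventory = $2,062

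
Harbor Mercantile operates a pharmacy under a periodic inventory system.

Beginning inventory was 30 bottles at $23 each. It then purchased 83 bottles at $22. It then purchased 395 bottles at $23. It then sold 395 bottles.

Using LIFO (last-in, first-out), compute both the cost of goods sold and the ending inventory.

Sale 1 (395) [LIFO — newest first]: 395 @ $23 = $9,085
Ending inventory: 30 @ $23 + 83 @ $22 = $2,516

COGS = $9,085; ending inventory = $2,516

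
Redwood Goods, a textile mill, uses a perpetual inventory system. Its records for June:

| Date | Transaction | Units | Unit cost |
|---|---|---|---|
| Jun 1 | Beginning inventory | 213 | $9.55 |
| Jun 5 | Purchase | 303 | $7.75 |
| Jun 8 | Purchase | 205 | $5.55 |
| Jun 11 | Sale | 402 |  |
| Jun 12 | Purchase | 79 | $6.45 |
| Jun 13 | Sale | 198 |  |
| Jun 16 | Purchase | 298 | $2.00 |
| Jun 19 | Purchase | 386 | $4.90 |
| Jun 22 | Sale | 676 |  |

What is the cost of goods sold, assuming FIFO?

COGS = $7,497.90

Jun 11, 402 sold [FIFO — oldest first]: 213 @ $9.55 + 189 @ $7.75 = $3,498.90
Jun 13, 198 sold [FIFO — oldest first]: 114 @ $7.75 + 84 @ $5.55 = $1,349.70
Jun 22, 676 sold [FIFO — oldest first]: 121 @ $5.55 + 79 @ $6.45 + 298 @ $2.00 + 178 @ $4.90 = $2,649.30
Total COGS = $3,498.90 + $1,349.70 + $2,649.30 = $7,497.90
Ending inventory: 208 @ $4.90 = $1,019.20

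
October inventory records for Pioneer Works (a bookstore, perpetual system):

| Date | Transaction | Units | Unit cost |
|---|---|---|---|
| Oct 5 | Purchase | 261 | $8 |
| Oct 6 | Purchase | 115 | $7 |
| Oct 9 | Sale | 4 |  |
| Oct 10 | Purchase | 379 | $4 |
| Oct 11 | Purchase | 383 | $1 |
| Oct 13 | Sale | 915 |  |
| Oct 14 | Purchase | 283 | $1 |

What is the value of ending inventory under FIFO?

Ending inventory = $502

Oct 9, 4 sold [FIFO — oldest first]: 4 @ $8 = $32
Oct 13, 915 sold [FIFO — oldest first]: 257 @ $8 + 115 @ $7 + 379 @ $4 + 164 @ $1 = $4,541
Total COGS = $32 + $4,541 = $4,573
Ending inventory: 219 @ $1 + 283 @ $1 = $502
Check: goods available $5,075 = COGS $4,573 + ending $502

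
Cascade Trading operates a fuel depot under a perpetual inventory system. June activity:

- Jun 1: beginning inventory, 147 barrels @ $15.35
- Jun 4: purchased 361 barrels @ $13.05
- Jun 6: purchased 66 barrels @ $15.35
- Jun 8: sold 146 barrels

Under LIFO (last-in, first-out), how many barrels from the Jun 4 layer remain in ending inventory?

281

Jun 8, 146 sold [LIFO — newest first]: 66 @ $15.35 + 80 @ $13.05 = $2,057.10
Ending inventory: 147 @ $15.35 + 281 @ $13.05 = $5,923.50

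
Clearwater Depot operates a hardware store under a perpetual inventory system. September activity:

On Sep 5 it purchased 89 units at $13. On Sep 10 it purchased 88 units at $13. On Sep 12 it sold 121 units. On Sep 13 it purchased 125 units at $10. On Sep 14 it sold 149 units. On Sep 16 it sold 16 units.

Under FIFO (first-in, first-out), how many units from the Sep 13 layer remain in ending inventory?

16

Sep 12, 121 sold [FIFO — oldest first]: 89 @ $13 + 32 @ $13 = $1,573
Sep 14, 149 sold [FIFO — oldest first]: 56 @ $13 + 93 @ $10 = $1,658
Sep 16, 16 sold [FIFO — oldest first]: 16 @ $10 = $160
Total COGS = $1,573 + $1,658 + $160 = $3,391
Ending inventory: 16 @ $10 = $160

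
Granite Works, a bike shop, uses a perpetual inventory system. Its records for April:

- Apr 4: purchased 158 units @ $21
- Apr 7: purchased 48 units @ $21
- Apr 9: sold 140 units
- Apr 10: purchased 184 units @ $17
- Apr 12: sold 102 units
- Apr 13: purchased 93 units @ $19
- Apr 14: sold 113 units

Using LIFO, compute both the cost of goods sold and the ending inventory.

COGS = $6,781; ending inventory = $2,440

Apr 9, 140 sold [LIFO — newest first]: 48 @ $21 + 92 @ $21 = $2,940
Apr 12, 102 sold [LIFO — newest first]: 102 @ $17 = $1,734
Apr 14, 113 sold [LIFO — newest first]: 93 @ $19 + 20 @ $17 = $2,107
Total COGS = $2,940 + $1,734 + $2,107 = $6,781
Ending inventory: 66 @ $21 + 62 @ $17 = $2,440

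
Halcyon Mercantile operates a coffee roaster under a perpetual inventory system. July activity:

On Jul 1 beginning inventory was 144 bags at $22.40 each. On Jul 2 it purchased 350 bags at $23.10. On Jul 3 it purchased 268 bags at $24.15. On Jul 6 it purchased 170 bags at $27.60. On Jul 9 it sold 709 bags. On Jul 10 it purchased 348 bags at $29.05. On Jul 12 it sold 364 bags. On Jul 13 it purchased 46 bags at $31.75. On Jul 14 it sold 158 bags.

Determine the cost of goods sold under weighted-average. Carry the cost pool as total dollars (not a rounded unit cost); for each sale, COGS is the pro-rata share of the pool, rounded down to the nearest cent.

COGS = $31,388.12

After Jul 1: 144 on hand, pool $3,225.60 (≈ $22.4000 each)
After Jul 2: 494 on hand, pool $11,310.60 (≈ $22.8960 each)
After Jul 3: 762 on hand, pool $17,782.80 (≈ $23.3370 each)
After Jul 6: 932 on hand, pool $22,474.80 (≈ $24.1146 each)
Jul 9, sell 709: 709/932 × $22,474.80 → $17,097.24
After Jul 10: 571 on hand, pool $15,486.96 (≈ $27.1225 each)
Jul 12, sell 364: 364/571 × $15,486.96 → $9,872.59
After Jul 13: 253 on hand, pool $7,074.87 (≈ $27.9639 each)
Jul 14, sell 158: 158/253 × $7,074.87 → $4,418.29
Total COGS = $17,097.24 + $9,872.59 + $4,418.29 = $31,388.12
Ending inventory (cost pool remaining) = $2,656.58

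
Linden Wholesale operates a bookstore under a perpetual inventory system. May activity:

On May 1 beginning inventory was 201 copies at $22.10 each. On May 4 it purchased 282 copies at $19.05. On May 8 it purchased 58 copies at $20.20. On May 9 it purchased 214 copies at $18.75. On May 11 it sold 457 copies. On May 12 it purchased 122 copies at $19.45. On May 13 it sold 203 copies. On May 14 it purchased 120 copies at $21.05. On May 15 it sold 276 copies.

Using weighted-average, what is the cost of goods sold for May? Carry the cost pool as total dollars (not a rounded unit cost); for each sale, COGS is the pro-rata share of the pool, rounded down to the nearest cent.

COGS = $18,664.42

After May 1: 201 on hand, pool $4,442.10 (≈ $22.1000 each)
After May 4: 483 on hand, pool $9,814.20 (≈ $20.3193 each)
After May 8: 541 on hand, pool $10,985.80 (≈ $20.3065 each)
After May 9: 755 on hand, pool $14,998.30 (≈ $19.8653 each)
May 11, sell 457: 457/755 × $14,998.30 → $9,078.44
After May 12: 420 on hand, pool $8,292.76 (≈ $19.7447 each)
May 13, sell 203: 203/420 × $8,292.76 → $4,008.16
After May 14: 337 on hand, pool $6,810.60 (≈ $20.2095 each)
May 15, sell 276: 276/337 × $6,810.60 → $5,577.82
Total COGS = $9,078.44 + $4,008.16 + $5,577.82 = $18,664.42
Ending inventory (cost pool remaining) = $1,232.78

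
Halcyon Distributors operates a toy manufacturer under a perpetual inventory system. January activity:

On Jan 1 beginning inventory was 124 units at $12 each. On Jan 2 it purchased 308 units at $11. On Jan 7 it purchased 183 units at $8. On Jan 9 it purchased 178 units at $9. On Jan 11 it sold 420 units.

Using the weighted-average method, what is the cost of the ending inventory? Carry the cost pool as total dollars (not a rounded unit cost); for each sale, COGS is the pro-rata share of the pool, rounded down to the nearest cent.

Ending inventory = $3,735.65

After Jan 1: 124 on hand, pool $1,488.00 (≈ $12.0000 each)
After Jan 2: 432 on hand, pool $4,876.00 (≈ $11.2870 each)
After Jan 7: 615 on hand, pool $6,340.00 (≈ $10.3089 each)
After Jan 9: 793 on hand, pool $7,942.00 (≈ $10.0151 each)
Jan 11, sell 420: 420/793 × $7,942.00 → $4,206.35
Ending inventory (cost pool remaining) = $3,735.65
Check: goods available $7,942.00 = COGS $4,206.35 + ending $3,735.65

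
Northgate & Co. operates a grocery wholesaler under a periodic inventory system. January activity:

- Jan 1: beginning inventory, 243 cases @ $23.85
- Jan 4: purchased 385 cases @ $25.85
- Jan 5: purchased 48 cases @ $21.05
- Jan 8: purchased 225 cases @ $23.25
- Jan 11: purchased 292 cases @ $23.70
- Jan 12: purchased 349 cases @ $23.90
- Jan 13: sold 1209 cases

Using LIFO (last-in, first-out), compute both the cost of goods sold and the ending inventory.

COGS = $29,128.90; ending inventory = $8,122.05

Jan 13, 1209 sold [LIFO — newest first]: 349 @ $23.90 + 292 @ $23.70 + 225 @ $23.25 + 48 @ $21.05 + 295 @ $25.85 = $29,128.90
Ending inventory: 243 @ $23.85 + 90 @ $25.85 = $8,122.05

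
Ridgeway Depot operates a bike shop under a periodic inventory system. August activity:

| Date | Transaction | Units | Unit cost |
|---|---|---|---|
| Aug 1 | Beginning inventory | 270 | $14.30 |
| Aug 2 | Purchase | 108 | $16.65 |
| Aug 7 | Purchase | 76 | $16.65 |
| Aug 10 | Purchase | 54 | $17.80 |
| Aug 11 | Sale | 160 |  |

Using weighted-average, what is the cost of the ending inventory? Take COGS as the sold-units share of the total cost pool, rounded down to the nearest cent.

Ending inventory = $5,402.09

Aug 11, sell 160: 160/508 × $7,885.80 → $2,483.71
Ending inventory (cost pool remaining) = $5,402.09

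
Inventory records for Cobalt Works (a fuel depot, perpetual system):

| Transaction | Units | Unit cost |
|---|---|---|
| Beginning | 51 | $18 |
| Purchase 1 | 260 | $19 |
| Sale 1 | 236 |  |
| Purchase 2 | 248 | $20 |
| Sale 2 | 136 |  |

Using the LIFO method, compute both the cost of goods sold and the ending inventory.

Sale 1 (236) [LIFO — newest first]: 236 @ $19 = $4,484
Sale 2 (136) [LIFO — newest first]: 136 @ $20 = $2,720
Total COGS = $4,484 + $2,720 = $7,204
Ending inventory: 51 @ $18 + 24 @ $19 + 112 @ $20 = $3,614
Check: goods available $10,818 = COGS $7,204 + ending $3,614

COGS = $7,204; ending inventory = $3,614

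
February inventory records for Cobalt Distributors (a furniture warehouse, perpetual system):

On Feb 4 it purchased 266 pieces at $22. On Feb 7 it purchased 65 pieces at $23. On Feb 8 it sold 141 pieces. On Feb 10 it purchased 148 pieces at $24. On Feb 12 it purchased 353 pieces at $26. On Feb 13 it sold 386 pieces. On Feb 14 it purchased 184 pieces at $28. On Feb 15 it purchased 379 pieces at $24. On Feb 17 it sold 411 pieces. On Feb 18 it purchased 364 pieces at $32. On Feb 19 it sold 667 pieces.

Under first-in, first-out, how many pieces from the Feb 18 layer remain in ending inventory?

Feb 8, 141 sold [FIFO — oldest first]: 141 @ $22 = $3,102
Feb 13, 386 sold [FIFO — oldest first]: 125 @ $22 + 65 @ $23 + 148 @ $24 + 48 @ $26 = $9,045
Feb 17, 411 sold [FIFO — oldest first]: 305 @ $26 + 106 @ $28 = $10,898
Feb 19, 667 sold [FIFO — oldest first]: 78 @ $28 + 379 @ $24 + 210 @ $32 = $18,000
Total COGS = $3,102 + $9,045 + $10,898 + $18,000 = $41,045
Ending inventory: 154 @ $32 = $4,928
Check: goods available $45,973 = COGS $41,045 + ending $4,928

154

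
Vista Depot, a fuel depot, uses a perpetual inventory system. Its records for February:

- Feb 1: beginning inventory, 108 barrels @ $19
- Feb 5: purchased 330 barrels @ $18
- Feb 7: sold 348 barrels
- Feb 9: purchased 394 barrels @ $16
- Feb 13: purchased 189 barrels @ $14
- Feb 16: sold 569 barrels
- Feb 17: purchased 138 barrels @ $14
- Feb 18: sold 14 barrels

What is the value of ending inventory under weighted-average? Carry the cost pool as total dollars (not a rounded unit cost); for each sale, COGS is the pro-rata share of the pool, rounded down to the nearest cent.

Ending inventory = $3,362.38

After Feb 1: 108 on hand, pool $2,052.00 (≈ $19.0000 each)
After Feb 5: 438 on hand, pool $7,992.00 (≈ $18.2466 each)
Feb 7, sell 348: 348/438 × $7,992.00 → $6,349.80
After Feb 9: 484 on hand, pool $7,946.20 (≈ $16.4178 each)
After Feb 13: 673 on hand, pool $10,592.20 (≈ $15.7388 each)
Feb 16, sell 569: 569/673 × $10,592.20 → $8,955.36
After Feb 17: 242 on hand, pool $3,568.84 (≈ $14.7473 each)
Feb 18, sell 14: 14/242 × $3,568.84 → $206.46
Total COGS = $6,349.80 + $8,955.36 + $206.46 = $15,511.62
Ending inventory (cost pool remaining) = $3,362.38
Check: goods available $18,874.00 = COGS $15,511.62 + ending $3,362.38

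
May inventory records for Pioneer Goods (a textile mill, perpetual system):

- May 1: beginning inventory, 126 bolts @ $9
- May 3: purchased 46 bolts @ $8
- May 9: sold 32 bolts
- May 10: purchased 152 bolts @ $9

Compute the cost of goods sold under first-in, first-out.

COGS = $288

May 9, 32 sold [FIFO — oldest first]: 32 @ $9 = $288
Ending inventory: 94 @ $9 + 46 @ $8 + 152 @ $9 = $2,582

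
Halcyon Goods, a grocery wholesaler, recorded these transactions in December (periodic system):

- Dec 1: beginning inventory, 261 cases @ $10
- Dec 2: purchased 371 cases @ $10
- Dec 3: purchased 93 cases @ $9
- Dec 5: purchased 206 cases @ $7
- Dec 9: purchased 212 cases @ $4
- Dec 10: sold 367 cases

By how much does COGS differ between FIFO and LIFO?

$1,737

FIFO COGS: 261 @ $10 + 106 @ $10 = $3,670
LIFO COGS: 212 @ $4 + 155 @ $7 = $1,933
Difference = |$3,670 − $1,933| = $1,737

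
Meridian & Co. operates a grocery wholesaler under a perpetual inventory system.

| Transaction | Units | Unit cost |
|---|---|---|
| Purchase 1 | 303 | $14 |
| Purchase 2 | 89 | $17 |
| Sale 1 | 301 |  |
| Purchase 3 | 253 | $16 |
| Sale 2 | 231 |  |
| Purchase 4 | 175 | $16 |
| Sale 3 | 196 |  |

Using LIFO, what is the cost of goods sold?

Sale 1 (301) [LIFO — newest first]: 89 @ $17 + 212 @ $14 = $4,481
Sale 2 (231) [LIFO — newest first]: 231 @ $16 = $3,696
Sale 3 (196) [LIFO — newest first]: 175 @ $16 + 21 @ $16 = $3,136
Total COGS = $4,481 + $3,696 + $3,136 = $11,313
Ending inventory: 91 @ $14 + 1 @ $16 = $1,290
Check: goods available $12,603 = COGS $11,313 + ending $1,290

COGS = $11,313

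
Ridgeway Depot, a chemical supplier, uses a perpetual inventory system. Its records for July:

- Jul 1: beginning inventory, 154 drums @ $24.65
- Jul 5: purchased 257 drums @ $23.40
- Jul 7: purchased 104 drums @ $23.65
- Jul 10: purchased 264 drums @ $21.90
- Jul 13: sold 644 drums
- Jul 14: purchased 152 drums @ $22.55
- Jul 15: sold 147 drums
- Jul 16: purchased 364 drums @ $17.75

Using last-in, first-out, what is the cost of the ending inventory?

Ending inventory = $9,901.50

Jul 13, 644 sold [LIFO — newest first]: 264 @ $21.90 + 104 @ $23.65 + 257 @ $23.40 + 19 @ $24.65 = $14,723.35
Jul 15, 147 sold [LIFO — newest first]: 147 @ $22.55 = $3,314.85
Total COGS = $14,723.35 + $3,314.85 = $18,038.20
Ending inventory: 135 @ $24.65 + 5 @ $22.55 + 364 @ $17.75 = $9,901.50
Check: goods available $27,939.70 = COGS $18,038.20 + ending $9,901.50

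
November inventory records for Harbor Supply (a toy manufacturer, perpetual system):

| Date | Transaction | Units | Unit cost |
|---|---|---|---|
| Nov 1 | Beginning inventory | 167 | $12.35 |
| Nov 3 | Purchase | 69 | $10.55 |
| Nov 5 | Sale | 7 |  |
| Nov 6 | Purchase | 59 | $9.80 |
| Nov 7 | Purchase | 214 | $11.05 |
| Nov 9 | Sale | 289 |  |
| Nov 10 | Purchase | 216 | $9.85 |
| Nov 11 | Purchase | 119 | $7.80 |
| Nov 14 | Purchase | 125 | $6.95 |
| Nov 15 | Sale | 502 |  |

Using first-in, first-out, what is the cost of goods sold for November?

COGS = $8,430.30

Nov 5, 7 sold [FIFO — oldest first]: 7 @ $12.35 = $86.45
Nov 9, 289 sold [FIFO — oldest first]: 160 @ $12.35 + 69 @ $10.55 + 59 @ $9.80 + 1 @ $11.05 = $3,293.20
Nov 15, 502 sold [FIFO — oldest first]: 213 @ $11.05 + 216 @ $9.85 + 73 @ $7.80 = $5,050.65
Total COGS = $86.45 + $3,293.20 + $5,050.65 = $8,430.30
Ending inventory: 46 @ $7.80 + 125 @ $6.95 = $1,227.55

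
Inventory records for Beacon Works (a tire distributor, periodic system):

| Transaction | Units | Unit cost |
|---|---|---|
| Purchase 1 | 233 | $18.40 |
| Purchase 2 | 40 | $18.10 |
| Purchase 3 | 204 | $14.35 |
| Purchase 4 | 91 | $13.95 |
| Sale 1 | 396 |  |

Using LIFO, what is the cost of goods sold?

COGS = $6,043.25

Sale 1 (396) [LIFO — newest first]: 91 @ $13.95 + 204 @ $14.35 + 40 @ $18.10 + 61 @ $18.40 = $6,043.25
Ending inventory: 172 @ $18.40 = $3,164.80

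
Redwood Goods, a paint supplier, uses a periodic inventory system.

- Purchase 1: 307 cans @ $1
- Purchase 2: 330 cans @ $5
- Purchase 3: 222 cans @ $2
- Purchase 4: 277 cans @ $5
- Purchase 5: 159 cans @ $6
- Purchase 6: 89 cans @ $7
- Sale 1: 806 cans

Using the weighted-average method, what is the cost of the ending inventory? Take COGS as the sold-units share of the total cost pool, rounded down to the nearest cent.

Ending inventory = $2,239.75

Sale 1, sell 806: 806/1384 × $5,363.00 → $3,123.25
Ending inventory (cost pool remaining) = $2,239.75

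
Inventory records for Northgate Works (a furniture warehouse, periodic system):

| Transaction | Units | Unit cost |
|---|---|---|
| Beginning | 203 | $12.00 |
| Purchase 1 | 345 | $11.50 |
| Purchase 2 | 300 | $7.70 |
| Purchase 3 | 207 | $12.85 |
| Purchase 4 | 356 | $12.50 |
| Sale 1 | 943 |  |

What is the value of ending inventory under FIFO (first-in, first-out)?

Ending inventory = $5,889.20

Sale 1 (943) [FIFO — oldest first]: 203 @ $12.00 + 345 @ $11.50 + 300 @ $7.70 + 95 @ $12.85 = $9,934.25
Ending inventory: 112 @ $12.85 + 356 @ $12.50 = $5,889.20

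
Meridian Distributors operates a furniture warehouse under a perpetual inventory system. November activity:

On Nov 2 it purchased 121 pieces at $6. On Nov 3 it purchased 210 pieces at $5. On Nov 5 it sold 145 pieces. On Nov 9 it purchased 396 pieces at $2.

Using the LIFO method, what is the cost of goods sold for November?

Nov 5, 145 sold [LIFO — newest first]: 145 @ $5 = $725
Ending inventory: 121 @ $6 + 65 @ $5 + 396 @ $2 = $1,843
Check: goods available $2,568 = COGS $725 + ending $1,843

COGS = $725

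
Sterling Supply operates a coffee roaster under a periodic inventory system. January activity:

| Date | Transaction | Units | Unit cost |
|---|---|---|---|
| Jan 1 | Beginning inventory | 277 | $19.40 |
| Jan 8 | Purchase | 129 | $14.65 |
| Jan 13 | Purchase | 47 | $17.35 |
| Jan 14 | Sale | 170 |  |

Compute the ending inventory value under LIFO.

Jan 14, 170 sold [LIFO — newest first]: 47 @ $17.35 + 123 @ $14.65 = $2,617.40
Ending inventory: 277 @ $19.40 + 6 @ $14.65 = $5,461.70

Ending inventory = $5,461.70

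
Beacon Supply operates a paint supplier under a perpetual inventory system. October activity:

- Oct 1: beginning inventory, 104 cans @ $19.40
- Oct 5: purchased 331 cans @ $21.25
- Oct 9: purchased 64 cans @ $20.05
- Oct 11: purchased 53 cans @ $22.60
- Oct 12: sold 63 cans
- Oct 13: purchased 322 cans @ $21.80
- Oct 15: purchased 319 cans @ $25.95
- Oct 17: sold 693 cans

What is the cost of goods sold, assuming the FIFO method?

COGS = $15,979.55

Oct 12, 63 sold [FIFO — oldest first]: 63 @ $19.40 = $1,222.20
Oct 17, 693 sold [FIFO — oldest first]: 41 @ $19.40 + 331 @ $21.25 + 64 @ $20.05 + 53 @ $22.60 + 204 @ $21.80 = $14,757.35
Total COGS = $1,222.20 + $14,757.35 = $15,979.55
Ending inventory: 118 @ $21.80 + 319 @ $25.95 = $10,850.45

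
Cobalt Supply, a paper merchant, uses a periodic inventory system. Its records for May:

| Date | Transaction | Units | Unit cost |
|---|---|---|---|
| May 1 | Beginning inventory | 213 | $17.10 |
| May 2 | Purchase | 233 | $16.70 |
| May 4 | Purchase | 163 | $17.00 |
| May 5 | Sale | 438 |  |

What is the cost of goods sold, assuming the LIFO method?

COGS = $7,380.30

May 5, 438 sold [LIFO — newest first]: 163 @ $17.00 + 233 @ $16.70 + 42 @ $17.10 = $7,380.30
Ending inventory: 171 @ $17.10 = $2,924.10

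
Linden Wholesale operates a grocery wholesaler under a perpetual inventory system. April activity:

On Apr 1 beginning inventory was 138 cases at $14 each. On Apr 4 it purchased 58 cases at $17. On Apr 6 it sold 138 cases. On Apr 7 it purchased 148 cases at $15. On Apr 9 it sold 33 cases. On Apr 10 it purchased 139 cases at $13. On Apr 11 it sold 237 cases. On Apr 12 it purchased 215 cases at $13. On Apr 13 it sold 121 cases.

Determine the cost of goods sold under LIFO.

Apr 6, 138 sold [LIFO — newest first]: 58 @ $17 + 80 @ $14 = $2,106
Apr 9, 33 sold [LIFO — newest first]: 33 @ $15 = $495
Apr 11, 237 sold [LIFO — newest first]: 139 @ $13 + 98 @ $15 = $3,277
Apr 13, 121 sold [LIFO — newest first]: 121 @ $13 = $1,573
Total COGS = $2,106 + $495 + $3,277 + $1,573 = $7,451
Ending inventory: 58 @ $14 + 17 @ $15 + 94 @ $13 = $2,289

COGS = $7,451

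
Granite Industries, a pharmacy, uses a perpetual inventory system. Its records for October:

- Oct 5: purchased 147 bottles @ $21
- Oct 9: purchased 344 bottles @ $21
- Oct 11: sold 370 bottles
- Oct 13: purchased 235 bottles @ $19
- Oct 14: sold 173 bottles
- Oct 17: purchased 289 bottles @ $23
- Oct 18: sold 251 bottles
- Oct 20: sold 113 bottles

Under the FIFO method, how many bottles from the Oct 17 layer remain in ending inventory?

Oct 11, 370 sold [FIFO — oldest first]: 147 @ $21 + 223 @ $21 = $7,770
Oct 14, 173 sold [FIFO — oldest first]: 121 @ $21 + 52 @ $19 = $3,529
Oct 18, 251 sold [FIFO — oldest first]: 183 @ $19 + 68 @ $23 = $5,041
Oct 20, 113 sold [FIFO — oldest first]: 113 @ $23 = $2,599
Total COGS = $7,770 + $3,529 + $5,041 + $2,599 = $18,939
Ending inventory: 108 @ $23 = $2,484

108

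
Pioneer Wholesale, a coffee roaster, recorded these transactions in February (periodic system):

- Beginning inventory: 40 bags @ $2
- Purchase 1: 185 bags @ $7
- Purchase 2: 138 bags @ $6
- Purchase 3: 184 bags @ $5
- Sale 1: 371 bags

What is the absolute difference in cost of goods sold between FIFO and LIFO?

FIFO COGS: 40 @ $2 + 185 @ $7 + 138 @ $6 + 8 @ $5 = $2,243
LIFO COGS: 184 @ $5 + 138 @ $6 + 49 @ $7 = $2,091
Difference = |$2,243 − $2,091| = $152

$152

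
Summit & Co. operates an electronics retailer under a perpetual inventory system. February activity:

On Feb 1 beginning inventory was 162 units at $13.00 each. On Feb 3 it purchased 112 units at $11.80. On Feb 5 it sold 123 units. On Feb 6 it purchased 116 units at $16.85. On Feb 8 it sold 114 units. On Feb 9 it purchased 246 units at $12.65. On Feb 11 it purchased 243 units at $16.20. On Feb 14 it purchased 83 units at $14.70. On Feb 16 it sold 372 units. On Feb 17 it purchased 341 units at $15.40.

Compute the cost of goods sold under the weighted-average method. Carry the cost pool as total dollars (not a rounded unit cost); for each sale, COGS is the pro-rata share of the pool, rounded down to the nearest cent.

COGS = $8,552.46

After Feb 1: 162 on hand, pool $2,106.00 (≈ $13.0000 each)
After Feb 3: 274 on hand, pool $3,427.60 (≈ $12.5095 each)
Feb 5, sell 123: 123/274 × $3,427.60 → $1,538.66
After Feb 6: 267 on hand, pool $3,843.54 (≈ $14.3953 each)
Feb 8, sell 114: 114/267 × $3,843.54 → $1,641.06
After Feb 9: 399 on hand, pool $5,314.38 (≈ $13.3192 each)
After Feb 11: 642 on hand, pool $9,250.98 (≈ $14.4096 each)
After Feb 14: 725 on hand, pool $10,471.08 (≈ $14.4429 each)
Feb 16, sell 372: 372/725 × $10,471.08 → $5,372.74
After Feb 17: 694 on hand, pool $10,349.74 (≈ $14.9132 each)
Total COGS = $1,538.66 + $1,641.06 + $5,372.74 = $8,552.46
Ending inventory (cost pool remaining) = $10,349.74
Check: goods available $18,902.20 = COGS $8,552.46 + ending $10,349.74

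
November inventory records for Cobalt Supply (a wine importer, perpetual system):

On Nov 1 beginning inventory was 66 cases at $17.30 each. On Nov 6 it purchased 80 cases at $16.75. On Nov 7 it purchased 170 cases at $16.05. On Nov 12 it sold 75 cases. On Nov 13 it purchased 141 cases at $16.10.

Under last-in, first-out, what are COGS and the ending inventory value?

Nov 12, 75 sold [LIFO — newest first]: 75 @ $16.05 = $1,203.75
Ending inventory: 66 @ $17.30 + 80 @ $16.75 + 95 @ $16.05 + 141 @ $16.10 = $6,276.65
Check: goods available $7,480.40 = COGS $1,203.75 + ending $6,276.65

COGS = $1,203.75; ending inventory = $6,276.65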